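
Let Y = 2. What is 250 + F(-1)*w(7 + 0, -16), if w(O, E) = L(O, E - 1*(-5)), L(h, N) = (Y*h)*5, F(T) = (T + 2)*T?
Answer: 180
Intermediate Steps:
F(T) = T*(2 + T) (F(T) = (2 + T)*T = T*(2 + T))
L(h, N) = 10*h (L(h, N) = (2*h)*5 = 10*h)
w(O, E) = 10*O
250 + F(-1)*w(7 + 0, -16) = 250 + (-(2 - 1))*(10*(7 + 0)) = 250 + (-1*1)*(10*7) = 250 - 1*70 = 250 - 70 = 180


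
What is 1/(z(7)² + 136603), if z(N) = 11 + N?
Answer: 1/136927 ≈ 7.3032e-6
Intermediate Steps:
1/(z(7)² + 136603) = 1/((11 + 7)² + 136603) = 1/(18² + 136603) = 1/(324 + 136603) = 1/136927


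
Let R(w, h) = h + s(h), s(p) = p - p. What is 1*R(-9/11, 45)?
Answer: 45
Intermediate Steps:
s(p) = 0
R(w, h) = h (R(w, h) = h + 0 = h)
1*R(-9/11, 45) = 1*45 = 45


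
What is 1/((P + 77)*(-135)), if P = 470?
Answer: -1/73845 ≈ -1.3542e-5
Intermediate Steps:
1/((P + 77)*(-135)) = 1/((470 + 77)*(-135)) = -1/135/547 = (1/547)*(-1/135) = -1/73845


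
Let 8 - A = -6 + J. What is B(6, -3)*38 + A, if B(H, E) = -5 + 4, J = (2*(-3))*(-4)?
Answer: -48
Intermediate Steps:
J = 24 (J = -6*(-4) = 24)
B(H, E) = -1
A = -10 (A = 8 - (-6 + 24) = 8 - 1*18 = 8 - 18 = -10)
B(6, -3)*38 + A = -1*38 - 10 = -38 - 10 = -48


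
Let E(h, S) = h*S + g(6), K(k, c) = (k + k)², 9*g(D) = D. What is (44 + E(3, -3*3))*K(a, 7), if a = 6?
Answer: 2544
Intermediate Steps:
g(D) = D/9
K(k, c) = 4*k² (K(k, c) = (2*k)² = 4*k²)
E(h, S) = ⅔ + S*h (E(h, S) = h*S + (⅑)*6 = S*h + ⅔ = ⅔ + S*h)
(44 + E(3, -3*3))*K(a, 7) = (44 + (⅔ - 3*3*3))*(4*6²) = (44 + (⅔ - 9*3))*(4*36) = (44 + (⅔ - 27))*144 = (44 - 79/3)*144 = (53/3)*144 = 2544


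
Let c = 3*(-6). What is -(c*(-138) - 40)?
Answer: -2444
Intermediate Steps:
c = -18
-(c*(-138) - 40) = -(-18*(-138) - 40) = -(2484 - 40) = -1*2444 = -2444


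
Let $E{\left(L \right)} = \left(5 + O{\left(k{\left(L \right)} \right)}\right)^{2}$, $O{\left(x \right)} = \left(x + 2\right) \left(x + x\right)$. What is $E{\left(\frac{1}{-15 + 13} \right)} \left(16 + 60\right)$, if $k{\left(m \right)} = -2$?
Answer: $1900$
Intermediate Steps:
$O{\left(x \right)} = 2 x \left(2 + x\right)$ ($O{\left(x \right)} = \left(2 + x\right) 2 x = 2 x \left(2 + x\right)$)
$E{\left(L \right)} = 25$ ($E{\left(L \right)} = \left(5 + 2 \left(-2\right) \left(2 - 2\right)\right)^{2} = \left(5 + 2 \left(-2\right) 0\right)^{2} = \left(5 + 0\right)^{2} = 5^{2} = 25$)
$E{\left(\frac{1}{-15 + 13} \right)} \left(16 + 60\right) = 25 \left(16 + 60\right) = 25 \cdot 76 = 1900$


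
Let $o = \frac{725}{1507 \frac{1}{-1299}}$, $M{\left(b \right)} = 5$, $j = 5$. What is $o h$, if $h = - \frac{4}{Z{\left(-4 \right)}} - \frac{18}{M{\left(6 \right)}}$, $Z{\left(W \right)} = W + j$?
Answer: $\frac{7157490}{1507} \approx 4749.5$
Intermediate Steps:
$Z{\left(W \right)} = 5 + W$ ($Z{\left(W \right)} = W + 5 = 5 + W$)
$h = - \frac{38}{5}$ ($h = - \frac{4}{5 - 4} - \frac{18}{5} = - \frac{4}{1} - \frac{18}{5} = \left(-4\right) 1 - \frac{18}{5} = -4 - \frac{18}{5} = - \frac{38}{5} \approx -7.6$)
$o = - \frac{941775}{1507}$ ($o = \frac{725}{1507 \left(- \frac{1}{1299}\right)} = \frac{725}{- \frac{1507}{1299}} = 725 \left(- \frac{1299}{1507}\right) = - \frac{941775}{1507} \approx -624.93$)
$o h = \left(- \frac{941775}{1507}\right) \left(- \frac{38}{5}\right) = \frac{7157490}{1507}$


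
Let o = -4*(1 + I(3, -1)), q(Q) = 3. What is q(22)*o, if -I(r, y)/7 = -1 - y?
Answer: -12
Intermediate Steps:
I(r, y) = 7 + 7*y (I(r, y) = -7*(-1 - y) = 7 + 7*y)
o = -4 (o = -4*(1 + (7 + 7*(-1))) = -4*(1 + (7 - 7)) = -4*(1 + 0) = -4*1 = -4)
q(22)*o = 3*(-4) = -12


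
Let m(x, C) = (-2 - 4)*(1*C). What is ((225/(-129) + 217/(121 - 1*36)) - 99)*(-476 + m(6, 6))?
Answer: 183751168/3655 ≈ 50274.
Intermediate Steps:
m(x, C) = -6*C
((225/(-129) + 217/(121 - 1*36)) - 99)*(-476 + m(6, 6)) = ((225/(-129) + 217/(121 - 1*36)) - 99)*(-476 - 6*6) = ((225*(-1/129) + 217/(121 - 36)) - 99)*(-476 - 36) = ((-75/43 + 217/85) - 99)*(-512) = (2956/3655 - 99)*(-512) = -358889/3655*(-512) = 183751168/3655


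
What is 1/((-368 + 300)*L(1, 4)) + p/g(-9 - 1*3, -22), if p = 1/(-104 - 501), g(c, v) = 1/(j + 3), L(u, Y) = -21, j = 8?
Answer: -1373/78540 ≈ -0.017482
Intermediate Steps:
g(c, v) = 1/11 (g(c, v) = 1/(8 + 3) = 1/11)
p = -1/605 (p = 1/(-605) = -1/605 ≈ -0.0016529)
1/((-368 + 300)*L(1, 4)) + p/g(-9 - 1*3, -22) = 1/((-368 + 300)*(-21)) - 1/(605*1/11) = -1/21/(-68) - 1/605*11 = -1/68*(-1/21) - 1/55 = 1/1428 - 1/55 = -1373/78540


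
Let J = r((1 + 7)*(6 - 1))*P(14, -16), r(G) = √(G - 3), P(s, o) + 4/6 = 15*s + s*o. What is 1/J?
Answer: -3*√37/1628 ≈ -0.011209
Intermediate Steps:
P(s, o) = -⅔ + 15*s + o*s (P(s, o) = -⅔ + (15*s + s*o) = -⅔ + (15*s + o*s) = -⅔ + 15*s + o*s)
r(G) = √(-3 + G)
J = -44*√37/3 (J = √(-3 + (1 + 7)*(6 - 1))*(-⅔ + 15*14 - 16*14) = √(-3 + 8*5)*(-⅔ + 210 - 224) = √(-3 + 40)*(-44/3) = √37*(-44/3) = -44*√37/3 ≈ -89.214)
1/J = 1/(-44*√37/3) = -3*√37/1628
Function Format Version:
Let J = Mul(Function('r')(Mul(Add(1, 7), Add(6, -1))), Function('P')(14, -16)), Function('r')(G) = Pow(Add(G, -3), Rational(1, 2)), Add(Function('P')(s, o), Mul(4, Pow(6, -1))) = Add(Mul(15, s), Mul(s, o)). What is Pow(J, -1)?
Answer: Mul(Rational(-3, 1628), Pow(37, Rational(1, 2))) ≈ -0.011209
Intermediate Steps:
Function('P')(s, o) = Add(Rational(-2, 3), Mul(15, s), Mul(o, s)) (Function('P')(s, o) = Add(Rational(-2, 3), Add(Mul(15, s), Mul(s, o))) = Add(Rational(-2, 3), Add(Mul(15, s), Mul(o, s))) = Add(Rational(-2, 3), Mul(15, s), Mul(o, s)))
Function('r')(G) = Pow(Add(-3, G), Rational(1, 2))
J = Mul(Rational(-44, 3), Pow(37, Rational(1, 2))) (J = Mul(Pow(Add(-3, Mul(Add(1, 7), Add(6, -1))), Rational(1, 2)), Add(Rational(-2, 3), Mul(15, 14), Mul(-16, 14))) = Mul(Pow(Add(-3, Mul(8, 5)), Rational(1, 2)), Add(Rational(-2, 3), 210, -224)) = Mul(Pow(Add(-3, 40), Rational(1, 2)), Rational(-44, 3)) = Mul(Pow(37, Rational(1, 2)), Rational(-44, 3)) = Mul(Rational(-44, 3), Pow(37, Rational(1, 2))) ≈ -89.214)
Pow(J, -1) = Pow(Mul(Rational(-44, 3), Pow(37, Rational(1, 2))), -1) = Mul(Rational(-3, 1628), Pow(37, Rational(1, 2)))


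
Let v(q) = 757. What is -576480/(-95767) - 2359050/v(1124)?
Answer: -225482745990/72495619 ≈ -3110.3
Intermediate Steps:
-576480/(-95767) - 2359050/v(1124) = -576480/(-95767) - 2359050/757 = -576480*(-1/95767) - 2359050*1/757 = 576480/95767 - 2359050/757 = -225482745990/72495619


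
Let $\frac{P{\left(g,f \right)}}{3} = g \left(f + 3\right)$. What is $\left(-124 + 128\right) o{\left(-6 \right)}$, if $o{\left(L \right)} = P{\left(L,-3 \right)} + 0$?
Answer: $0$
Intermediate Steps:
$P{\left(g,f \right)} = 3 g \left(3 + f\right)$ ($P{\left(g,f \right)} = 3 g \left(f + 3\right) = 3 g \left(3 + f\right)$)
$o{\left(L \right)} = 0$ ($o{\left(L \right)} = 3 L \left(3 - 3\right) + 0 = 3 L 0 + 0 = 0 + 0 = 0$)
$\left(-124 + 128\right) o{\left(-6 \right)} = \left(-124 + 128\right) 0 = 4 \cdot 0 = 0$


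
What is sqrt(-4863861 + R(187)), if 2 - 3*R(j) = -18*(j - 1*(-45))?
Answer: I*sqrt(43762215)/3 ≈ 2205.1*I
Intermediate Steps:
R(j) = 812/3 + 6*j (R(j) = 2/3 - (-6)*(j - 1*(-45)) = 2/3 - (-6)*(j + 45) = 2/3 - (-6)*(45 + j) = 2/3 - (-810 - 18*j)/3 = 2/3 + (270 + 6*j) = 812/3 + 6*j)
sqrt(-4863861 + R(187)) = sqrt(-4863861 + (812/3 + 6*187)) = sqrt(-4863861 + (812/3 + 1122)) = sqrt(-4863861 + 4178/3) = sqrt(-14587405/3) = I*sqrt(43762215)/3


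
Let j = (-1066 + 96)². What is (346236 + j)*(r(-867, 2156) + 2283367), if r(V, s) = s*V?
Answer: 533022324640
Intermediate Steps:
r(V, s) = V*s
j = 940900 (j = (-970)² = 940900)
(346236 + j)*(r(-867, 2156) + 2283367) = (346236 + 940900)*(-867*2156 + 2283367) = 1287136*(-1869252 + 2283367) = 1287136*414115 = 533022324640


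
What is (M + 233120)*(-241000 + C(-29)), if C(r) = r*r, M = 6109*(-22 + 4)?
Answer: -29577502122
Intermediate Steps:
M = -109962 (M = 6109*(-18) = -109962)
C(r) = r²
(M + 233120)*(-241000 + C(-29)) = (-109962 + 233120)*(-241000 + (-29)²) = 123158*(-241000 + 841) = 123158*(-240159) = -29577502122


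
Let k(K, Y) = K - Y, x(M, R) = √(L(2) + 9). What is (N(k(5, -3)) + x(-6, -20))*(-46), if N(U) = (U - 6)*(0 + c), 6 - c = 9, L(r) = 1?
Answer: 276 - 46*√10 ≈ 130.54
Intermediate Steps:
c = -3 (c = 6 - 1*9 = 6 - 9 = -3)
x(M, R) = √10 (x(M, R) = √(1 + 9) = √10)
N(U) = 18 - 3*U (N(U) = (U - 6)*(0 - 3) = (-6 + U)*(-3) = 18 - 3*U)
(N(k(5, -3)) + x(-6, -20))*(-46) = ((18 - 3*(5 - 1*(-3))) + √10)*(-46) = ((18 - 3*(5 + 3)) + √10)*(-46) = ((18 - 3*8) + √10)*(-46) = ((18 - 24) + √10)*(-46) = (-6 + √10)*(-46) = 276 - 46*√10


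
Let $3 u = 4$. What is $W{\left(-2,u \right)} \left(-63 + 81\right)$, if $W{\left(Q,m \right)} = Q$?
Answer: $-36$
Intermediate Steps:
$u = \frac{4}{3}$ ($u = \frac{1}{3} \cdot 4 = \frac{4}{3} \approx 1.3333$)
$W{\left(-2,u \right)} \left(-63 + 81\right) = - 2 \left(-63 + 81\right) = \left(-2\right) 18 = -36$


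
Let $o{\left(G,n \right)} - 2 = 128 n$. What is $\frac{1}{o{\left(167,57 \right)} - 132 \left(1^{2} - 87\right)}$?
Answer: $\frac{1}{18650} \approx 5.3619 \cdot 10^{-5}$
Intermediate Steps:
$o{\left(G,n \right)} = 2 + 128 n$
$\frac{1}{o{\left(167,57 \right)} - 132 \left(1^{2} - 87\right)} = \frac{1}{\left(2 + 128 \cdot 57\right) - 132 \left(1^{2} - 87\right)} = \frac{1}{\left(2 + 7296\right) - 132 \left(1 - 87\right)} = \frac{1}{7298 - -11352} = \frac{1}{7298 + 11352} = \frac{1}{18650}$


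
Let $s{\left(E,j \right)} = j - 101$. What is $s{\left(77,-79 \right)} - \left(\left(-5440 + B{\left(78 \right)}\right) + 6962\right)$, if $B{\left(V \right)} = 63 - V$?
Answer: $-1687$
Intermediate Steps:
$s{\left(E,j \right)} = -101 + j$
$s{\left(77,-79 \right)} - \left(\left(-5440 + B{\left(78 \right)}\right) + 6962\right) = \left(-101 - 79\right) - \left(\left(-5440 + \left(63 - 78\right)\right) + 6962\right) = -180 - \left(\left(-5440 + \left(63 - 78\right)\right) + 6962\right) = -180 - \left(\left(-5440 - 15\right) + 6962\right) = -180 - \left(-5455 + 6962\right) = -180 - 1507 = -1687$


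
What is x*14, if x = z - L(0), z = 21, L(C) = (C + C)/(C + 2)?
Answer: 294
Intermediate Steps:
L(C) = 2*C/(2 + C) (L(C) = (2*C)/(2 + C) = 2*C/(2 + C))
x = 21 (x = 21 - 2*0/(2 + 0) = 21 - 2*0/2 = 21 - 1*0 = 21 + 0 = 21)
x*14 = 21*14 = 294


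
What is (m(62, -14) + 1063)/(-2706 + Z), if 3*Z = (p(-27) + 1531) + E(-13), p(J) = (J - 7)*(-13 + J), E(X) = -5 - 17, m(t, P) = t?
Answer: -3375/5249 ≈ -0.64298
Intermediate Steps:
E(X) = -22
p(J) = (-13 + J)*(-7 + J) (p(J) = (-7 + J)*(-13 + J) = (-13 + J)*(-7 + J))
Z = 2869/3 (Z = (((91 + (-27)² - 20*(-27)) + 1531) - 22)/3 = (((91 + 729 + 540) + 1531) - 22)/3 = ((1360 + 1531) - 22)/3 = (2891 - 22)/3 = (⅓)*2869 = 2869/3 ≈ 956.33)
(m(62, -14) + 1063)/(-2706 + Z) = (62 + 1063)/(-2706 + 2869/3) = 1125/(-5249/3) = 1125*(-3/5249) = -3375/5249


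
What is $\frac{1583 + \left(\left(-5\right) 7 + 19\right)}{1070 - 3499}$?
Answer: $- \frac{1567}{2429} \approx -0.64512$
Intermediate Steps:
$\frac{1583 + \left(\left(-5\right) 7 + 19\right)}{1070 - 3499} = \frac{1583 + \left(-35 + 19\right)}{-2429} = \left(1583 - 16\right) \left(- \frac{1}{2429}\right) = 1567 \left(- \frac{1}{2429}\right) = - \frac{1567}{2429}$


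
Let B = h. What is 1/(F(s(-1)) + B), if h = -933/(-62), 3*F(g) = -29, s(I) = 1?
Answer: 186/1001 ≈ 0.18581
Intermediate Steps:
F(g) = -29/3 (F(g) = (⅓)*(-29) = -29/3)
h = 933/62 (h = -933*(-1/62) = 933/62 ≈ 15.048)
B = 933/62 ≈ 15.048
1/(F(s(-1)) + B) = 1/(-29/3 + 933/62) = 1/(1001/186) = 186/1001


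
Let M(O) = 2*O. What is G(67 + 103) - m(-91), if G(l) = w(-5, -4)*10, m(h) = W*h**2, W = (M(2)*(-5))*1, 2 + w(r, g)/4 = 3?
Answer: 165660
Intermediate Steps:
w(r, g) = 4 (w(r, g) = -8 + 4*3 = -8 + 12 = 4)
W = -20 (W = ((2*2)*(-5))*1 = (4*(-5))*1 = -20*1 = -20)
m(h) = -20*h**2
G(l) = 40 (G(l) = 4*10 = 40)
G(67 + 103) - m(-91) = 40 - (-20)*(-91)**2 = 40 - (-20)*8281 = 40 - 1*(-165620) = 40 + 165620 = 165660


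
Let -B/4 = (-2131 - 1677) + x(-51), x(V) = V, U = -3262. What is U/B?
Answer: -1631/7718 ≈ -0.21132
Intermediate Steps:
B = 15436 (B = -4*((-2131 - 1677) - 51) = -4*(-3808 - 51) = -4*(-3859) = 15436)
U/B = -3262/15436 = -3262*1/15436 = -1631/7718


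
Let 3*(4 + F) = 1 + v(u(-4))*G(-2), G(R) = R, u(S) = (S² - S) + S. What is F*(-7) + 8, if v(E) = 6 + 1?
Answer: 199/3 ≈ 66.333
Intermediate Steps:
u(S) = S²
v(E) = 7
F = -25/3 (F = -4 + (1 + 7*(-2))/3 = -4 + (1 - 14)/3 = -4 + (⅓)*(-13) = -4 - 13/3 = -25/3 ≈ -8.3333)
F*(-7) + 8 = -25/3*(-7) + 8 = 175/3 + 8 = 199/3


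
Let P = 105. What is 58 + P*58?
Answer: 6148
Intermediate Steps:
58 + P*58 = 58 + 105*58 = 58 + 6090 = 6148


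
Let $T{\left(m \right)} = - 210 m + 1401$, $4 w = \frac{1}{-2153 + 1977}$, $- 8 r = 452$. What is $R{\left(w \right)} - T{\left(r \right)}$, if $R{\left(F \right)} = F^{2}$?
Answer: $- \frac{6574841855}{495616} \approx -13266.0$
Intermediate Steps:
$r = - \frac{113}{2}$ ($r = \left(- \frac{1}{8}\right) 452 = - \frac{113}{2} \approx -56.5$)
$w = - \frac{1}{704}$ ($w = \frac{1}{4 \left(-2153 + 1977\right)} = \frac{1}{4 \left(-176\right)} = \frac{1}{4} \left(- \frac{1}{176}\right) = - \frac{1}{704} \approx -0.0014205$)
$T{\left(m \right)} = 1401 - 210 m$
$R{\left(w \right)} - T{\left(r \right)} = \left(- \frac{1}{704}\right)^{2} - \left(1401 - -11865\right) = \frac{1}{495616} - \left(1401 + 11865\right) = \frac{1}{495616} - 13266 = - \frac{6574841855}{495616}$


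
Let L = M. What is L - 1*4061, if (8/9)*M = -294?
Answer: -17567/4 ≈ -4391.8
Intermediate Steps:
M = -1323/4 (M = (9/8)*(-294) = -1323/4 ≈ -330.75)
L = -1323/4 ≈ -330.75
L - 1*4061 = -1323/4 - 1*4061 = -1323/4 - 4061 = -17567/4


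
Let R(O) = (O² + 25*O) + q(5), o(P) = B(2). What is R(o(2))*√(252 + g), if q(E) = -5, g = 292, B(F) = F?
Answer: 196*√34 ≈ 1142.9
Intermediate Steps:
o(P) = 2
R(O) = -5 + O² + 25*O (R(O) = (O² + 25*O) - 5 = -5 + O² + 25*O)
R(o(2))*√(252 + g) = (-5 + 2² + 25*2)*√(252 + 292) = (-5 + 4 + 50)*√544 = 49*(4*√34) = 196*√34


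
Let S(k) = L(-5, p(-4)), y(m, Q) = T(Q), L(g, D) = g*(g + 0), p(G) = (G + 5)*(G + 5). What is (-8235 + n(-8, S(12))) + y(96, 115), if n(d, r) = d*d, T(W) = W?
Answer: -8056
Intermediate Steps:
p(G) = (5 + G)² (p(G) = (5 + G)*(5 + G) = (5 + G)²)
L(g, D) = g² (L(g, D) = g*g = g²)
y(m, Q) = Q
S(k) = 25 (S(k) = (-5)² = 25)
n(d, r) = d²
(-8235 + n(-8, S(12))) + y(96, 115) = (-8235 + (-8)²) + 115 = (-8235 + 64) + 115 = -8171 + 115 = -8056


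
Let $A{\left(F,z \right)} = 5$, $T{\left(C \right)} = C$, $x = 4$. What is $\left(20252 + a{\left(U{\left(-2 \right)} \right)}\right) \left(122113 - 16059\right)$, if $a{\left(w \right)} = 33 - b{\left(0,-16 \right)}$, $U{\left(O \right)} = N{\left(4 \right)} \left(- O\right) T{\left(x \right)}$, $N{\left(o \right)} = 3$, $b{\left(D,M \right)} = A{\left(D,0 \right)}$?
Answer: $2150775120$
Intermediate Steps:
$b{\left(D,M \right)} = 5$
$U{\left(O \right)} = - 12 O$ ($U{\left(O \right)} = 3 \left(- O\right) 4 = - 3 O 4 = - 12 O$)
$a{\left(w \right)} = 28$ ($a{\left(w \right)} = 33 - 5 = 28$)
$\left(20252 + a{\left(U{\left(-2 \right)} \right)}\right) \left(122113 - 16059\right) = \left(20252 + 28\right) \left(122113 - 16059\right) = 20280 \cdot 106054 = 2150775120$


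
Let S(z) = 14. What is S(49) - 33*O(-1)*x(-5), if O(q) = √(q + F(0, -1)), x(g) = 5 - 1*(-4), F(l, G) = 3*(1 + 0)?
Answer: 14 - 297*√2 ≈ -406.02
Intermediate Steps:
F(l, G) = 3 (F(l, G) = 3*1 = 3)
x(g) = 9 (x(g) = 5 + 4 = 9)
O(q) = √(3 + q) (O(q) = √(q + 3) = √(3 + q))
S(49) - 33*O(-1)*x(-5) = 14 - 33*√(3 - 1)*9 = 14 - 33*√2*9 = 14 - 297*√2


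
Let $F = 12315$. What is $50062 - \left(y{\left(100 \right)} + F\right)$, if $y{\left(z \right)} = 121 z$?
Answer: $25647$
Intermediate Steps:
$50062 - \left(y{\left(100 \right)} + F\right) = 50062 - \left(121 \cdot 100 + 12315\right) = 50062 - \left(12100 + 12315\right) = 50062 - 24415 = 25647$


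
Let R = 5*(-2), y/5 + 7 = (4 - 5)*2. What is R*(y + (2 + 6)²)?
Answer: -190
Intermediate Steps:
y = -45 (y = -35 + 5*((4 - 5)*2) = -35 + 5*(-1*2) = -35 + 5*(-2) = -35 - 10 = -45)
R = -10
R*(y + (2 + 6)²) = -10*(-45 + (2 + 6)²) = -10*(-45 + 8²) = -10*(-45 + 64) = -10*19 = -190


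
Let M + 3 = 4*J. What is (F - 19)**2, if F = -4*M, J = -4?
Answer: 3249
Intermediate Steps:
M = -19 (M = -3 + 4*(-4) = -3 - 16 = -19)
F = 76 (F = -4*(-19) = 76)
(F - 19)**2 = (76 - 19)**2 = 57**2 = 3249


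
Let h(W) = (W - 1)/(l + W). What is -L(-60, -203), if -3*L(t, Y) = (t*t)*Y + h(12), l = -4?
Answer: -5846389/24 ≈ -2.4360e+5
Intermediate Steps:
h(W) = (-1 + W)/(-4 + W) (h(W) = (W - 1)/(-4 + W) = (-1 + W)/(-4 + W))
L(t, Y) = -11/24 - Y*t²/3 (L(t, Y) = -((t*t)*Y + (-1 + 12)/(-4 + 12))/3 = -(t²*Y + 11/8)/3 = -(Y*t² + (⅛)*11)/3 = -(Y*t² + 11/8)/3 = -(11/8 + Y*t²)/3 = -11/24 - Y*t²/3)
-L(-60, -203) = -(-11/24 - ⅓*(-203)*(-60)²) = -(-11/24 - ⅓*(-203)*3600) = -(-11/24 + 243600) = -1*5846389/24 = -5846389/24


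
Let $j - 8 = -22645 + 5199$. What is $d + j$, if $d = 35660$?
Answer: $18222$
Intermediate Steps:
$j = -17438$ ($j = 8 + \left(-22645 + 5199\right) = 8 - 17446 = -17438$)
$d + j = 35660 - 17438 = 18222$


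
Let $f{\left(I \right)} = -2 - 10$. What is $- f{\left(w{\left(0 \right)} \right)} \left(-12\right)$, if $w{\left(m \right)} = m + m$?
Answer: $-144$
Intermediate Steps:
$w{\left(m \right)} = 2 m$
$f{\left(I \right)} = -12$
$- f{\left(w{\left(0 \right)} \right)} \left(-12\right) = - \left(-12\right) \left(-12\right) = \left(-1\right) 144 = -144$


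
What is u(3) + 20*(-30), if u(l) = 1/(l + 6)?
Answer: -5399/9 ≈ -599.89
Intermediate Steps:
u(l) = 1/(6 + l)
u(3) + 20*(-30) = 1/(6 + 3) + 20*(-30) = 1/9 - 600 = ⅑ - 600 = -5399/9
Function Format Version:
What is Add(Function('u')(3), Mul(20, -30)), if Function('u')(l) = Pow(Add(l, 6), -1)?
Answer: Rational(-5399, 9) ≈ -599.89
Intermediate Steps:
Function('u')(l) = Pow(Add(6, l), -1)
Add(Function('u')(3), Mul(20, -30)) = Add(Pow(Add(6, 3), -1), Mul(20, -30)) = Add(Pow(9, -1), -600) = Add(Rational(1, 9), -600) = Rational(-5399, 9)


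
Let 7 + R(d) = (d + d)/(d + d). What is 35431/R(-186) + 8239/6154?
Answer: -54498235/9231 ≈ -5903.8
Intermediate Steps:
R(d) = -6 (R(d) = -7 + (d + d)/(d + d) = -7 + (2*d)/((2*d)) = -7 + (2*d)*(1/(2*d)) = -7 + 1 = -6)
35431/R(-186) + 8239/6154 = 35431/(-6) + 8239/6154 = 35431*(-⅙) + 8239*(1/6154) = -35431/6 + 8239/6154 = -54498235/9231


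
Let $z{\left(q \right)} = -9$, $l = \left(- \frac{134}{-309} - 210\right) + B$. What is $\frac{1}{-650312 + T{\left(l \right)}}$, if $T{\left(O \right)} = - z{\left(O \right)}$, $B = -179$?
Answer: $- \frac{1}{650303} \approx -1.5377 \cdot 10^{-6}$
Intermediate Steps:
$l = - \frac{120067}{309}$ ($l = \left(- \frac{134}{-309} - 210\right) - 179 = \left(\left(-134\right) \left(- \frac{1}{309}\right) - 210\right) - 179 = \left(\frac{134}{309} - 210\right) - 179 = - \frac{64756}{309} - 179 = - \frac{120067}{309} \approx -388.57$)
$T{\left(O \right)} = 9$ ($T{\left(O \right)} = \left(-1\right) \left(-9\right) = 9$)
$\frac{1}{-650312 + T{\left(l \right)}} = \frac{1}{-650312 + 9} = \frac{1}{-650303} = - \frac{1}{650303}$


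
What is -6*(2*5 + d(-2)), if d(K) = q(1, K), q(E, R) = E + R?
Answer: -54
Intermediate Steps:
d(K) = 1 + K
-6*(2*5 + d(-2)) = -6*(2*5 + (1 - 2)) = -6*(10 - 1) = -6*9 = -54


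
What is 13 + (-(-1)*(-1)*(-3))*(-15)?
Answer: -32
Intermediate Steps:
13 + (-(-1)*(-1)*(-3))*(-15) = 13 + (-1*1*(-3))*(-15) = 13 - 1*(-3)*(-15) = 13 + 3*(-15) = 13 - 45 = -32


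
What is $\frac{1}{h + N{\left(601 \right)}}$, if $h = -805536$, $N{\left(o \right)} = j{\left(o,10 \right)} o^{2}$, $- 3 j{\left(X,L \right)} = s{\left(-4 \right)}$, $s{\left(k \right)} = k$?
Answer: $- \frac{3}{971804} \approx -3.087 \cdot 10^{-6}$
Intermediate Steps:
$j{\left(X,L \right)} = \frac{4}{3}$ ($j{\left(X,L \right)} = \left(- \frac{1}{3}\right) \left(-4\right) = \frac{4}{3}$)
$N{\left(o \right)} = \frac{4 o^{2}}{3}$
$\frac{1}{h + N{\left(601 \right)}} = \frac{1}{-805536 + \frac{4 \cdot 601^{2}}{3}} = \frac{1}{-805536 + \frac{4}{3} \cdot 361201} = \frac{1}{-805536 + \frac{1444804}{3}} = \frac{1}{- \frac{971804}{3}} = - \frac{3}{971804}$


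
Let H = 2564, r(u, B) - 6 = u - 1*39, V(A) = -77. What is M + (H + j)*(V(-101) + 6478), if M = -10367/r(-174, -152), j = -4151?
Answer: -2102775742/207 ≈ -1.0158e+7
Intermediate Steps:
r(u, B) = -33 + u (r(u, B) = 6 + (u - 1*39) = 6 + (u - 39) = 6 + (-39 + u) = -33 + u)
M = 10367/207 (M = -10367/(-33 - 174) = -10367/(-207) = -10367*(-1/207) = 10367/207 ≈ 50.082)
M + (H + j)*(V(-101) + 6478) = 10367/207 + (2564 - 4151)*(-77 + 6478) = 10367/207 - 1587*6401 = 10367/207 - 10158387 = -2102775742/207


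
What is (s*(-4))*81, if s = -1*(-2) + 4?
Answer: -1944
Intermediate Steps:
s = 6 (s = 2 + 4 = 6)
(s*(-4))*81 = (6*(-4))*81 = -24*81 = -1944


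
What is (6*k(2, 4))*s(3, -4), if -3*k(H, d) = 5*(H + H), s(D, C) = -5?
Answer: 200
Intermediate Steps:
k(H, d) = -10*H/3 (k(H, d) = -5*(H + H)/3 = -5*2*H/3 = -10*H/3)
(6*k(2, 4))*s(3, -4) = (6*(-10/3*2))*(-5) = (6*(-20/3))*(-5) = -40*(-5) = 200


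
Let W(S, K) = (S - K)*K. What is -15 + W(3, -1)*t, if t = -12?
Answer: 33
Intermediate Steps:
W(S, K) = K*(S - K)
-15 + W(3, -1)*t = -15 - (3 - 1*(-1))*(-12) = -15 - (3 + 1)*(-12) = -15 - 1*4*(-12) = -15 - 4*(-12) = -15 + 48 = 33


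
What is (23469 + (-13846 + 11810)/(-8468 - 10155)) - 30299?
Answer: -127193054/18623 ≈ -6829.9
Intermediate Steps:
(23469 + (-13846 + 11810)/(-8468 - 10155)) - 30299 = (23469 - 2036/(-18623)) - 30299 = (23469 - 2036*(-1/18623)) - 30299 = (23469 + 2036/18623) - 30299 = 437065223/18623 - 30299 = -127193054/18623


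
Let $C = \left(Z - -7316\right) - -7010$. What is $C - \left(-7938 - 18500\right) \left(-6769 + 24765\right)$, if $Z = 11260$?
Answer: $475803834$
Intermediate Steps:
$C = 25586$ ($C = \left(11260 - -7316\right) - -7010 = \left(11260 + 7316\right) + 7010 = 18576 + 7010 = 25586$)
$C - \left(-7938 - 18500\right) \left(-6769 + 24765\right) = 25586 - \left(-7938 - 18500\right) \left(-6769 + 24765\right) = 25586 - \left(-26438\right) 17996 = 25586 - -475778248 = 25586 + 475778248 = 475803834$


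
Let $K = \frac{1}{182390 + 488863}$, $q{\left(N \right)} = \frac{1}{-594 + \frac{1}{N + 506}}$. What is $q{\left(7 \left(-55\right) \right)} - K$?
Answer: $- \frac{81293486}{48244966869} \approx -0.001685$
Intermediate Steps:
$q{\left(N \right)} = \frac{1}{-594 + \frac{1}{506 + N}}$
$K = \frac{1}{671253} \approx 1.4898 \cdot 10^{-6}$
$q{\left(7 \left(-55\right) \right)} - K = \frac{-506 - 7 \left(-55\right)}{300563 + 594 \cdot 7 \left(-55\right)} - \frac{1}{671253} = \frac{-506 - -385}{300563 + 594 \left(-385\right)} - \frac{1}{671253} = \frac{-506 + 385}{300563 - 228690} - \frac{1}{671253} = \frac{1}{71873} \left(-121\right) - \frac{1}{671253} = - \frac{121}{71873} - \frac{1}{671253} = - \frac{81293486}{48244966869}$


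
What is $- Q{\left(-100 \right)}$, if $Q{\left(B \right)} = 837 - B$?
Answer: $-937$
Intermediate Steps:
$- Q{\left(-100 \right)} = - (837 - -100) = - (837 + 100) = \left(-1\right) 937 = -937$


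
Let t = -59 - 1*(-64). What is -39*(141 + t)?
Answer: -5694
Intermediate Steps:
t = 5 (t = -59 + 64 = 5)
-39*(141 + t) = -39*(141 + 5) = -39*146 = -5694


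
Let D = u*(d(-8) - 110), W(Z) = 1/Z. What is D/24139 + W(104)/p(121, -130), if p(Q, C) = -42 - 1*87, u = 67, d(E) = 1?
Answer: -98001187/323848824 ≈ -0.30261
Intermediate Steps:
p(Q, C) = -129 (p(Q, C) = -42 - 87 = -129)
D = -7303 (D = 67*(1 - 110) = 67*(-109) = -7303)
D/24139 + W(104)/p(121, -130) = -7303/24139 + 1/(104*(-129)) = -7303*1/24139 + (1/104)*(-1/129) = -7303/24139 - 1/13416 = -98001187/323848824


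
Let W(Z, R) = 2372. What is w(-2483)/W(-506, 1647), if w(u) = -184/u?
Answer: 46/1472419 ≈ 3.1241e-5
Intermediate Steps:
w(-2483)/W(-506, 1647) = -184/(-2483)/2372 = -184*(-1/2483)*(1/2372) = (184/2483)*(1/2372) = 46/1472419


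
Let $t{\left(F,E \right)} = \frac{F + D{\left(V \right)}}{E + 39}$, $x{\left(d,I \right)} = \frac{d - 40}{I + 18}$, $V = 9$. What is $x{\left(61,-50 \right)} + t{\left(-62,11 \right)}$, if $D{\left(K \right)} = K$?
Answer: $- \frac{1373}{800} \approx -1.7162$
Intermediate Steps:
$x{\left(d,I \right)} = \frac{-40 + d}{18 + I}$
$t{\left(F,E \right)} = \frac{9 + F}{39 + E}$ ($t{\left(F,E \right)} = \frac{F + 9}{E + 39} = \frac{9 + F}{39 + E}$)
$x{\left(61,-50 \right)} + t{\left(-62,11 \right)} = \frac{-40 + 61}{18 - 50} + \frac{9 - 62}{39 + 11} = \frac{1}{-32} \cdot 21 + \frac{1}{50} \left(-53\right) = \left(- \frac{1}{32}\right) 21 + \frac{1}{50} \left(-53\right) = - \frac{21}{32} - \frac{53}{50} = - \frac{1373}{800}$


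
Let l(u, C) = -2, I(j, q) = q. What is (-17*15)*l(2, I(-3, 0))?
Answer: 510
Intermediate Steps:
(-17*15)*l(2, I(-3, 0)) = -17*15*(-2) = -255*(-2) = 510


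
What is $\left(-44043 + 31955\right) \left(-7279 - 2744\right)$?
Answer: $121158024$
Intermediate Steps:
$\left(-44043 + 31955\right) \left(-7279 - 2744\right) = \left(-12088\right) \left(-10023\right) = 121158024$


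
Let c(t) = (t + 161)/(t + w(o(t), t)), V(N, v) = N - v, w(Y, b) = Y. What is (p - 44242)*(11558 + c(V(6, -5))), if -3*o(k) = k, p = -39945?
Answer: -10725087052/11 ≈ -9.7501e+8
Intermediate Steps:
o(k) = -k/3
c(t) = 3*(161 + t)/(2*t) (c(t) = (t + 161)/(t - t/3) = (161 + t)/((2*t/3)) = (161 + t)*(3/(2*t)) = 3*(161 + t)/(2*t))
(p - 44242)*(11558 + c(V(6, -5))) = (-39945 - 44242)*(11558 + 3*(161 + (6 - 1*(-5)))/(2*(6 - 1*(-5)))) = -84187*(11558 + 3*(161 + (6 + 5))/(2*(6 + 5))) = -84187*(11558 + (3/2)*(161 + 11)/11) = -84187*(11558 + (3/2)*(1/11)*172) = -84187*(11558 + 258/11) = -84187*127396/11 = -10725087052/11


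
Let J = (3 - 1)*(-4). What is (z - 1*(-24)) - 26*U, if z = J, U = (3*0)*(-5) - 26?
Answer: 692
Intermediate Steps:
U = -26 (U = 0*(-5) - 26 = 0 - 26 = -26)
J = -8 (J = 2*(-4) = -8)
z = -8
(z - 1*(-24)) - 26*U = (-8 - 1*(-24)) - 26*(-26) = (-8 + 24) + 676 = 16 + 676 = 692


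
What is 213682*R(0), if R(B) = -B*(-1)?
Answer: 0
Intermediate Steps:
R(B) = B (R(B) = -(-1)*B = B)
213682*R(0) = 213682*0 = 0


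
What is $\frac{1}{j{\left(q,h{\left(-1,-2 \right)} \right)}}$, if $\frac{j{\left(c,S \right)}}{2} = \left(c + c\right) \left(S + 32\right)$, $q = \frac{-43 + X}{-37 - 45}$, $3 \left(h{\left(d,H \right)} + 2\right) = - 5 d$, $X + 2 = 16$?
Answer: $\frac{123}{5510} \approx 0.022323$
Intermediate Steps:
$X = 14$ ($X = -2 + 16 = 14$)
$h{\left(d,H \right)} = -2 - \frac{5 d}{3}$ ($h{\left(d,H \right)} = -2 + \frac{\left(-5\right) d}{3} = -2 - \frac{5 d}{3}$)
$q = \frac{29}{82}$ ($q = \frac{-43 + 14}{-37 - 45} = - \frac{29}{-82} = \left(-29\right) \left(- \frac{1}{82}\right) = \frac{29}{82} \approx 0.35366$)
$j{\left(c,S \right)} = 4 c \left(32 + S\right)$ ($j{\left(c,S \right)} = 2 \left(c + c\right) \left(S + 32\right) = 2 \cdot 2 c \left(32 + S\right) = 4 c \left(32 + S\right)$)
$\frac{1}{j{\left(q,h{\left(-1,-2 \right)} \right)}} = \frac{1}{4 \cdot \frac{29}{82} \left(32 - \frac{1}{3}\right)} = \frac{1}{4 \cdot \frac{29}{82} \cdot \frac{95}{3}} = \frac{1}{\frac{5510}{123}} = \frac{123}{5510}$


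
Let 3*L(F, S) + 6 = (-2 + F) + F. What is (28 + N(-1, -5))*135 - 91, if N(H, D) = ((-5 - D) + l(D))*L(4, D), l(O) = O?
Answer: 3689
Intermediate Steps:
L(F, S) = -8/3 + 2*F/3 (L(F, S) = -2 + ((-2 + F) + F)/3 = -2 + (-2 + 2*F)/3 = -2 + (-2/3 + 2*F/3) = -8/3 + 2*F/3)
N(H, D) = 0 (N(H, D) = ((-5 - D) + D)*(-8/3 + (2/3)*4) = -5*(-8/3 + 8/3) = -5*0 = 0)
(28 + N(-1, -5))*135 - 91 = (28 + 0)*135 - 91 = 28*135 - 91 = 3780 - 91 = 3689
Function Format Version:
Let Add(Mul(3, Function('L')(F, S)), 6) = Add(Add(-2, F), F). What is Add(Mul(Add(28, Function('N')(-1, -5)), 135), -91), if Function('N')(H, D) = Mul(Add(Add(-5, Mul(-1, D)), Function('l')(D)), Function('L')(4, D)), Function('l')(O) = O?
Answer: 3689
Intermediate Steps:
Function('L')(F, S) = Add(Rational(-8, 3), Mul(Rational(2, 3), F)) (Function('L')(F, S) = Add(-2, Mul(Rational(1, 3), Add(Add(-2, F), F))) = Add(-2, Mul(Rational(1, 3), Add(-2, Mul(2, F)))) = Add(-2, Add(Rational(-2, 3), Mul(Rational(2, 3), F))) = Add(Rational(-8, 3), Mul(Rational(2, 3), F)))
Function('N')(H, D) = 0 (Function('N')(H, D) = Mul(Add(Add(-5, Mul(-1, D)), D), Add(Rational(-8, 3), Mul(Rational(2, 3), 4))) = Mul(-5, Add(Rational(-8, 3), Rational(8, 3))) = Mul(-5, 0) = 0)
Add(Mul(Add(28, Function('N')(-1, -5)), 135), -91) = Add(Mul(Add(28, 0), 135), -91) = Add(Mul(28, 135), -91) = Add(3780, -91) = 3689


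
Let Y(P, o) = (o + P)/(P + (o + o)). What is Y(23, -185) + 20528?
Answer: 7123378/347 ≈ 20528.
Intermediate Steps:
Y(P, o) = (P + o)/(P + 2*o)
Y(23, -185) + 20528 = (23 - 185)/(23 + 2*(-185)) + 20528 = -162/(23 - 370) + 20528 = -162/(-347) + 20528 = -1/347*(-162) + 20528 = 162/347 + 20528 = 7123378/347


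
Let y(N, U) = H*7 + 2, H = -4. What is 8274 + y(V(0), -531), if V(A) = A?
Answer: 8248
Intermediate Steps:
y(N, U) = -26 (y(N, U) = -4*7 + 2 = -28 + 2 = -26)
8274 + y(V(0), -531) = 8274 - 26 = 8248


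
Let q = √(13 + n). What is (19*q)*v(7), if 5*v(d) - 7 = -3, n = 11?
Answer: 152*√6/5 ≈ 74.464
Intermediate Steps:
v(d) = ⅘ (v(d) = 7/5 + (⅕)*(-3) = 7/5 - ⅗ = ⅘)
q = 2*√6 (q = √(13 + 11) = √24 = 2*√6 ≈ 4.8990)
(19*q)*v(7) = (19*(2*√6))*(⅘) = (38*√6)*(⅘) = 152*√6/5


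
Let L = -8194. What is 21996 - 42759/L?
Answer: 180277983/8194 ≈ 22001.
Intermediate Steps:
21996 - 42759/L = 21996 - 42759/(-8194) = 21996 - 42759*(-1/8194) = 21996 + 42759/8194 = 180277983/8194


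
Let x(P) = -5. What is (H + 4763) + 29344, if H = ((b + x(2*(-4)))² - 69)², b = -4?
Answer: 34251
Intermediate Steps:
H = 144 (H = ((-4 - 5)² - 69)² = ((-9)² - 69)² = (81 - 69)² = 12² = 144)
(H + 4763) + 29344 = (144 + 4763) + 29344 = 4907 + 29344 = 34251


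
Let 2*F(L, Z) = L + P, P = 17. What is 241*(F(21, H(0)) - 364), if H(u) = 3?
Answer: -83145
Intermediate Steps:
F(L, Z) = 17/2 + L/2 (F(L, Z) = (L + 17)/2 = (17 + L)/2 = 17/2 + L/2)
241*(F(21, H(0)) - 364) = 241*((17/2 + (½)*21) - 364) = 241*((17/2 + 21/2) - 364) = 241*(19 - 364) = 241*(-345) = -83145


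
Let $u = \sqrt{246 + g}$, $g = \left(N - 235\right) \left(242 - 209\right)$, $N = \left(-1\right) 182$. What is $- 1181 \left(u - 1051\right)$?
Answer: $1241231 - 1181 i \sqrt{13515} \approx 1.2412 \cdot 10^{6} - 1.373 \cdot 10^{5} i$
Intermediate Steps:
$N = -182$
$g = -13761$ ($g = \left(-182 - 235\right) \left(242 - 209\right) = \left(-417\right) 33 = -13761$)
$u = i \sqrt{13515}$ ($u = \sqrt{246 - 13761} = \sqrt{-13515} = i \sqrt{13515} \approx 116.25 i$)
$- 1181 \left(u - 1051\right) = - 1181 \left(i \sqrt{13515} - 1051\right) = - 1181 \left(-1051 + i \sqrt{13515}\right) = 1241231 - 1181 i \sqrt{13515}$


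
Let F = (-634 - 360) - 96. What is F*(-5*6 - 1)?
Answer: 33790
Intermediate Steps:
F = -1090 (F = -994 - 96 = -1090)
F*(-5*6 - 1) = -1090*(-5*6 - 1) = -1090*(-30 - 1) = -1090*(-31) = 33790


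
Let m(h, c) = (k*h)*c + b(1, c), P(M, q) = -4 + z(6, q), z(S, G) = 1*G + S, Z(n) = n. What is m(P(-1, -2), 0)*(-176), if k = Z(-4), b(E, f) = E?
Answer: -176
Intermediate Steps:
z(S, G) = G + S
k = -4
P(M, q) = 2 + q (P(M, q) = -4 + (q + 6) = -4 + (6 + q) = 2 + q)
m(h, c) = 1 - 4*c*h (m(h, c) = (-4*h)*c + 1 = -4*c*h + 1 = 1 - 4*c*h)
m(P(-1, -2), 0)*(-176) = (1 - 4*0*(2 - 2))*(-176) = (1 - 4*0*0)*(-176) = (1 + 0)*(-176) = 1*(-176) = -176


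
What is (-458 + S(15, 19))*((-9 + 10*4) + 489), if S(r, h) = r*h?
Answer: -89960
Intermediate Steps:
S(r, h) = h*r
(-458 + S(15, 19))*((-9 + 10*4) + 489) = (-458 + 19*15)*((-9 + 10*4) + 489) = (-458 + 285)*((-9 + 40) + 489) = -173*(31 + 489) = -173*520 = -89960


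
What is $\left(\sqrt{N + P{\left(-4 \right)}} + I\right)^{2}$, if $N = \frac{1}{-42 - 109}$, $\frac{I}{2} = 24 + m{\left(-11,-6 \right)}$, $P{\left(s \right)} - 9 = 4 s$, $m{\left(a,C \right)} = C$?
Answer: $\frac{194638}{151} + \frac{1656 i \sqrt{302}}{151} \approx 1289.0 + 190.58 i$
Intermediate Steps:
$P{\left(s \right)} = 9 + 4 s$
$I = 36$ ($I = 2 \left(24 - 6\right) = 2 \cdot 18 = 36$)
$N = - \frac{1}{151}$ ($N = \frac{1}{-151} = - \frac{1}{151} \approx -0.0066225$)
$\left(\sqrt{N + P{\left(-4 \right)}} + I\right)^{2} = \left(\sqrt{- \frac{1}{151} + \left(9 + 4 \left(-4\right)\right)} + 36\right)^{2} = \left(\sqrt{- \frac{1}{151} + \left(9 - 16\right)} + 36\right)^{2} = \left(\sqrt{- \frac{1}{151} - 7} + 36\right)^{2} = \left(\sqrt{- \frac{1058}{151}} + 36\right)^{2} = \left(\frac{23 i \sqrt{302}}{151} + 36\right)^{2} = \left(36 + \frac{23 i \sqrt{302}}{151}\right)^{2}$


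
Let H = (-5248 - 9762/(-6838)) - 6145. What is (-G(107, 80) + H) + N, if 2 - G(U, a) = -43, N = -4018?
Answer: -52839183/3419 ≈ -15455.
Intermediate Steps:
G(U, a) = 45 (G(U, a) = 2 - 1*(-43) = 2 + 43 = 45)
H = -38947786/3419 (H = (-5248 - 9762*(-1/6838)) - 6145 = (-5248 + 4881/3419) - 6145 = -17938031/3419 - 6145 = -38947786/3419 ≈ -11392.)
(-G(107, 80) + H) + N = (-1*45 - 38947786/3419) - 4018 = (-45 - 38947786/3419) - 4018 = -39101641/3419 - 4018 = -52839183/3419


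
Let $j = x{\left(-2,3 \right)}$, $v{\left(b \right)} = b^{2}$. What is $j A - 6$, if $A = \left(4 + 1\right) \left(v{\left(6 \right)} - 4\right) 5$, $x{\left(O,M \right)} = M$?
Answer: $2394$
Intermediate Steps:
$A = 800$ ($A = \left(4 + 1\right) \left(6^{2} - 4\right) 5 = 5 \left(36 - 4\right) 5 = 5 \cdot 32 \cdot 5 = 160 \cdot 5 = 800$)
$j = 3$
$j A - 6 = 3 \cdot 800 - 6 = 2400 - 6 = 2394$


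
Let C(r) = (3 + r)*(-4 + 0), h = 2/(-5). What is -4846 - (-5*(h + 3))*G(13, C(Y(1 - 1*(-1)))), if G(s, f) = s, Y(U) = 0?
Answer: -4677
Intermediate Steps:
h = -2/5 (h = 2*(-1/5) = -2/5 ≈ -0.40000)
C(r) = -12 - 4*r (C(r) = (3 + r)*(-4) = -12 - 4*r)
-4846 - (-5*(h + 3))*G(13, C(Y(1 - 1*(-1)))) = -4846 - (-5*(-2/5 + 3))*13 = -4846 - (-5*13/5)*13 = -4846 - (-13)*13 = -4846 - 1*(-169) = -4846 + 169 = -4677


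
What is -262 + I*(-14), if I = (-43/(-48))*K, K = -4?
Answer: -1271/6 ≈ -211.83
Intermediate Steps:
I = -43/12 (I = -43/(-48)*(-4) = -43*(-1/48)*(-4) = (43/48)*(-4) = -43/12 ≈ -3.5833)
-262 + I*(-14) = -262 - 43/12*(-14) = -262 + 301/6 = -1271/6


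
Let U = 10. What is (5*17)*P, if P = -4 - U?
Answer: -1190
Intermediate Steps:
P = -14 (P = -4 - 1*10 = -4 - 10 = -14)
(5*17)*P = (5*17)*(-14) = 85*(-14) = -1190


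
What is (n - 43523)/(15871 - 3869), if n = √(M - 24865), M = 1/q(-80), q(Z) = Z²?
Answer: -43523/12002 + I*√159135999/960160 ≈ -3.6263 + 0.013138*I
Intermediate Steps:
M = 1/6400 (M = 1/((-80)²) = 1/6400 ≈ 0.00015625)
n = I*√159135999/80 (n = √(1/6400 - 24865) = √(-159135999/6400) = I*√159135999/80 ≈ 157.69*I)
(n - 43523)/(15871 - 3869) = (I*√159135999/80 - 43523)/(15871 - 3869) = (-43523 + I*√159135999/80)/12002 = (-43523 + I*√159135999/80)*(1/12002) = -43523/12002 + I*√159135999/960160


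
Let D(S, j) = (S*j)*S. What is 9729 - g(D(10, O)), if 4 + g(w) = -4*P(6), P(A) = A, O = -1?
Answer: 9757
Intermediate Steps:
D(S, j) = j*S**2
g(w) = -28 (g(w) = -4 - 4*6 = -4 - 24 = -28)
9729 - g(D(10, O)) = 9729 - 1*(-28) = 9729 + 28 = 9757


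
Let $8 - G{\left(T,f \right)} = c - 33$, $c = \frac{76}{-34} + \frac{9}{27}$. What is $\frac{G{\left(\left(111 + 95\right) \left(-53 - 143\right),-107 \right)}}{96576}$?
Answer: $\frac{547}{1231344} \approx 0.00044423$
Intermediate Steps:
$c = - \frac{97}{51}$ ($c = 76 \left(- \frac{1}{34}\right) + 9 \cdot \frac{1}{27} = - \frac{38}{17} + \frac{1}{3} = - \frac{97}{51} \approx -1.902$)
$G{\left(T,f \right)} = \frac{2188}{51}$ ($G{\left(T,f \right)} = 8 - \left(- \frac{97}{51} - 33\right) = 8 - - \frac{1780}{51} = 8 + \frac{1780}{51} = \frac{2188}{51}$)
$\frac{G{\left(\left(111 + 95\right) \left(-53 - 143\right),-107 \right)}}{96576} = \frac{2188}{51 \cdot 96576} = \frac{2188}{51} \cdot \frac{1}{96576} = \frac{547}{1231344}$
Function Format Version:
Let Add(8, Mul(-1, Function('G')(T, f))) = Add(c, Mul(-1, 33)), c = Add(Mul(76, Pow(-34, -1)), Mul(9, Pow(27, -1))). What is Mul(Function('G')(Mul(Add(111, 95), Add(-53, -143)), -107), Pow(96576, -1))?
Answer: Rational(547, 1231344) ≈ 0.00044423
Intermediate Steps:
c = Rational(-97, 51) (c = Add(Mul(76, Rational(-1, 34)), Mul(9, Rational(1, 27))) = Add(Rational(-38, 17), Rational(1, 3)) = Rational(-97, 51) ≈ -1.9020)
Function('G')(T, f) = Rational(2188, 51) (Function('G')(T, f) = Add(8, Mul(-1, Add(Rational(-97, 51), Mul(-1, 33)))) = Add(8, Mul(-1, Add(Rational(-97, 51), -33))) = Add(8, Mul(-1, Rational(-1780, 51))) = Add(8, Rational(1780, 51)) = Rational(2188, 51))
Mul(Function('G')(Mul(Add(111, 95), Add(-53, -143)), -107), Pow(96576, -1)) = Mul(Rational(2188, 51), Pow(96576, -1)) = Mul(Rational(2188, 51), Rational(1, 96576)) = Rational(547, 1231344)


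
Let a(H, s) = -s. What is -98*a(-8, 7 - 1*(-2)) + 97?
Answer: 979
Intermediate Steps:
-98*a(-8, 7 - 1*(-2)) + 97 = -(-98)*(7 - 1*(-2)) + 97 = -(-98)*(7 + 2) + 97 = -(-98)*9 + 97 = -98*(-9) + 97 = 882 + 97 = 979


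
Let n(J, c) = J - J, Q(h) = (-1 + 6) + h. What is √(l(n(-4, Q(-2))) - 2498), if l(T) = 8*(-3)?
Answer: I*√2522 ≈ 50.22*I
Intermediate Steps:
Q(h) = 5 + h
n(J, c) = 0
l(T) = -24
√(l(n(-4, Q(-2))) - 2498) = √(-24 - 2498) = √(-2522) = I*√2522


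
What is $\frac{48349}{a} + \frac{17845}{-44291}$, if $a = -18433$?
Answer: $- \frac{2470362444}{816416003} \approx -3.0259$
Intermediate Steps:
$\frac{48349}{a} + \frac{17845}{-44291} = \frac{48349}{-18433} + \frac{17845}{-44291} = 48349 \left(- \frac{1}{18433}\right) + 17845 \left(- \frac{1}{44291}\right) = - \frac{48349}{18433} - \frac{17845}{44291} = - \frac{2470362444}{816416003}$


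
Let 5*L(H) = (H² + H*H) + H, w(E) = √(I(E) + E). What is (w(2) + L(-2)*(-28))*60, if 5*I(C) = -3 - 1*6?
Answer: -2016 + 12*√5 ≈ -1989.2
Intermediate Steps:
I(C) = -9/5 (I(C) = (-3 - 1*6)/5 = (-3 - 6)/5 = (⅕)*(-9) = -9/5)
w(E) = √(-9/5 + E)
L(H) = H/5 + 2*H²/5 (L(H) = ((H² + H*H) + H)/5 = ((H² + H²) + H)/5 = (2*H² + H)/5 = (H + 2*H²)/5 = H/5 + 2*H²/5)
(w(2) + L(-2)*(-28))*60 = (√(-45 + 25*2)/5 + ((⅕)*(-2)*(1 + 2*(-2)))*(-28))*60 = (√(-45 + 50)/5 + ((⅕)*(-2)*(1 - 4))*(-28))*60 = (√5/5 + ((⅕)*(-2)*(-3))*(-28))*60 = (√5/5 + (6/5)*(-28))*60 = (√5/5 - 168/5)*60 = (-168/5 + √5/5)*60 = -2016 + 12*√5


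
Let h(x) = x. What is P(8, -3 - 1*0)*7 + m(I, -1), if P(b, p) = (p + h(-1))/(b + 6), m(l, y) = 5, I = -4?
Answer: 3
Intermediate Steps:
P(b, p) = (-1 + p)/(6 + b) (P(b, p) = (p - 1)/(b + 6) = (-1 + p)/(6 + b))
P(8, -3 - 1*0)*7 + m(I, -1) = ((-1 + (-3 - 1*0))/(6 + 8))*7 + 5 = ((-1 + (-3 + 0))/14)*7 + 5 = ((-1 - 3)/14)*7 + 5 = ((1/14)*(-4))*7 + 5 = -2/7*7 + 5 = -2 + 5 = 3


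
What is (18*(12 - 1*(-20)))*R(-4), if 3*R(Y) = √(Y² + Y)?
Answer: 384*√3 ≈ 665.11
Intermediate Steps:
R(Y) = √(Y + Y²)/3 (R(Y) = √(Y² + Y)/3 = √(Y + Y²)/3)
(18*(12 - 1*(-20)))*R(-4) = (18*(12 - 1*(-20)))*(√(-4*(1 - 4))/3) = (18*(12 + 20))*(√(-4*(-3))/3) = (18*32)*(√12/3) = 576*((2*√3)/3) = 576*(2*√3/3) = 384*√3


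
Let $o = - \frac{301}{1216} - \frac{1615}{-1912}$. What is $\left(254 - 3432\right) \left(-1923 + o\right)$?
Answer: $\frac{887768597079}{145312} \approx 6.1094 \cdot 10^{6}$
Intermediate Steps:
$o = \frac{173541}{290624}$ ($o = \left(-301\right) \frac{1}{1216} - - \frac{1615}{1912} = - \frac{301}{1216} + \frac{1615}{1912} = \frac{173541}{290624} \approx 0.59713$)
$\left(254 - 3432\right) \left(-1923 + o\right) = \left(254 - 3432\right) \left(-1923 + \frac{173541}{290624}\right) = \left(-3178\right) \left(- \frac{558696411}{290624}\right) = \frac{887768597079}{145312}$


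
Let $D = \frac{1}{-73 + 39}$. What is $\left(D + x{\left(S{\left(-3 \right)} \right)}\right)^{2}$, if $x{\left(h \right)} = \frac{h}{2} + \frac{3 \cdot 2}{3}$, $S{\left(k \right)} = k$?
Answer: $\frac{64}{289} \approx 0.22145$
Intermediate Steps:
$x{\left(h \right)} = 2 + \frac{h}{2}$ ($x{\left(h \right)} = h \frac{1}{2} + 6 \cdot \frac{1}{3} = \frac{h}{2} + 2 = 2 + \frac{h}{2}$)
$D = - \frac{1}{34}$ ($D = \frac{1}{-34} = - \frac{1}{34} \approx -0.029412$)
$\left(D + x{\left(S{\left(-3 \right)} \right)}\right)^{2} = \left(- \frac{1}{34} + \left(2 + \frac{1}{2} \left(-3\right)\right)\right)^{2} = \left(- \frac{1}{34} + \left(2 - \frac{3}{2}\right)\right)^{2} = \left(- \frac{1}{34} + \frac{1}{2}\right)^{2} = \left(\frac{8}{17}\right)^{2} = \frac{64}{289}$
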